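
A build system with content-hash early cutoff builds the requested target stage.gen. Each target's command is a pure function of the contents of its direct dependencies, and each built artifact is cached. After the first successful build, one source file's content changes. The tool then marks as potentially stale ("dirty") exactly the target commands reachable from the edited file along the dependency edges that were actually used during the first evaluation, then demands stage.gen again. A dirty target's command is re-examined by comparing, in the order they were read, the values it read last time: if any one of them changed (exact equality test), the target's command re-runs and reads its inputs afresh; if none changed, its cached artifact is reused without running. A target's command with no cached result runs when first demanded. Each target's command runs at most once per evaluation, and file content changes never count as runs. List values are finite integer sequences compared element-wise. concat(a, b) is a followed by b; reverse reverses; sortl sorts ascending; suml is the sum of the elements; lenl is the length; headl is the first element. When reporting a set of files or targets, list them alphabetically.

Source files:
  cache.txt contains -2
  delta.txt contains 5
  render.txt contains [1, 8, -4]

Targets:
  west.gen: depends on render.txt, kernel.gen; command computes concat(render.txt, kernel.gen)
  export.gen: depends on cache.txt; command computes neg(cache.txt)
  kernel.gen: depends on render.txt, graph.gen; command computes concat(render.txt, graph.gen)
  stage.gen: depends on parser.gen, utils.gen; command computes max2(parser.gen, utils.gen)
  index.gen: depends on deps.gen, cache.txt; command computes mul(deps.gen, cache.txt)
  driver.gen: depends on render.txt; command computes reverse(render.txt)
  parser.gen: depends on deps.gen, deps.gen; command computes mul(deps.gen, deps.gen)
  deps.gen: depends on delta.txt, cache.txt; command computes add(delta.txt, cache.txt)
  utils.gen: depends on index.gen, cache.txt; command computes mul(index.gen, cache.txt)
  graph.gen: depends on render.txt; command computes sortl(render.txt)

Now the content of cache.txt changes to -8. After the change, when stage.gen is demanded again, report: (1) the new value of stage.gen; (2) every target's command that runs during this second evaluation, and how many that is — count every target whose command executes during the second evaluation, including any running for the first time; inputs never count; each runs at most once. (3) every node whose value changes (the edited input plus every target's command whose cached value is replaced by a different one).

First evaluation (everything demanded from the output):
  deps.gen = add(5, -2) = 3
  index.gen = mul(3, -2) = -6
  parser.gen = mul(3, 3) = 9
  utils.gen = mul(-6, -2) = 12
  stage.gen = max2(9, 12) = 12

Propagation after the edit:
  deps.gen: runs — cache.txt -2->-8; result -3.
  index.gen: runs — deps.gen 3->-3; cache.txt -2->-8; result 24.
  parser.gen: runs — deps.gen 3->-3; deps.gen 3->-3; result 9 (same value as before).
  utils.gen: runs — index.gen -6->24; cache.txt -2->-8; result -192.
  stage.gen: runs — utils.gen 12->-192; result 9.

New value of stage.gen: 9.
Target commands that run: deps.gen, index.gen, parser.gen, stage.gen, utils.gen — 5 in total.
Values that change: cache.txt, deps.gen, index.gen, stage.gen, utils.gen.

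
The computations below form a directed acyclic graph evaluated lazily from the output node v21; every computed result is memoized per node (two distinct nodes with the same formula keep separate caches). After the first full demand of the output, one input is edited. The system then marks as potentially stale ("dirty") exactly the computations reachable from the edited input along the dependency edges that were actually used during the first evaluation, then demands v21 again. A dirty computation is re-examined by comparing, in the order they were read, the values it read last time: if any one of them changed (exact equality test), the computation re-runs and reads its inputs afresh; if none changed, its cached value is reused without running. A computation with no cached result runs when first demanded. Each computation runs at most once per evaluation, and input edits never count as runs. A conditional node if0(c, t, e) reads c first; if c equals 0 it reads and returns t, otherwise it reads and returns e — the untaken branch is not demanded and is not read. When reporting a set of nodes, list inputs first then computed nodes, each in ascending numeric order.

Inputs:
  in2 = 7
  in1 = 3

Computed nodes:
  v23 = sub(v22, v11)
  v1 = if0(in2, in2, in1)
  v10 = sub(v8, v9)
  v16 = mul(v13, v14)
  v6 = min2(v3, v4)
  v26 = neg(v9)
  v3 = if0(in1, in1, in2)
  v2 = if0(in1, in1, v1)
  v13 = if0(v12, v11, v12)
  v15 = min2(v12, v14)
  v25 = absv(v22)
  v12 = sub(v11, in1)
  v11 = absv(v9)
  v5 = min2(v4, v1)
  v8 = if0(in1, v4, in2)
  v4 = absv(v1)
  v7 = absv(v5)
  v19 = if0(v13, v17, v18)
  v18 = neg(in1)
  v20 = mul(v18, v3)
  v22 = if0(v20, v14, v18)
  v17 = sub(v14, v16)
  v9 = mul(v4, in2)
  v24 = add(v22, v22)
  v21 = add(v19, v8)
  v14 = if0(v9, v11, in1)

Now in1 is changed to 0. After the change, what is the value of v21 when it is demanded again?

First demand of the output computes:
  v1 = if0(in2=7 -> else branch in1) = 3
  v4 = absv(3) = 3
  v8 = if0(in1=3 -> else branch in2) = 7
  v9 = mul(3, 7) = 21
  v11 = absv(21) = 21
  v12 = sub(21, 3) = 18
  v13 = if0(v12=18 -> else branch v12) = 18
  v18 = neg(3) = -3
  v19 = if0(v13=18 -> else branch v18) = -3
  v21 = add(-3, 7) = 4

After the edit, cleaning proceeds:
  v1: a read changed (in1 3->0) — executes, giving 0.
  v4: a read changed (v1 3->0) — executes, giving 0.
  v8: a read changed (in1 3->0) — executes, giving 0.
  v9: a read changed (v4 3->0) — executes, giving 0.
  v11: a read changed (v9 21->0) — executes, giving 0.
  v12: a read changed (v11 21->0; in1 3->0) — executes, giving 0.
  v13: a read changed (v12 18->0; v12 18->0) — executes, giving 0.
  v14: had never run; runs now, result 0.
  v16: had never run; runs now, result 0.
  v17: had never run; runs now, result 0.
  v18: stays stale; no demand reaches it after the flip.
  v19: a read changed (v13 18->0) — executes, giving 0.
  v21: a read changed (v19 -3->0; v8 7->0) — executes, giving 0.

Note the branch switch — demand abandons v18, which is never re-examined.

Demanding v21 again yields 0.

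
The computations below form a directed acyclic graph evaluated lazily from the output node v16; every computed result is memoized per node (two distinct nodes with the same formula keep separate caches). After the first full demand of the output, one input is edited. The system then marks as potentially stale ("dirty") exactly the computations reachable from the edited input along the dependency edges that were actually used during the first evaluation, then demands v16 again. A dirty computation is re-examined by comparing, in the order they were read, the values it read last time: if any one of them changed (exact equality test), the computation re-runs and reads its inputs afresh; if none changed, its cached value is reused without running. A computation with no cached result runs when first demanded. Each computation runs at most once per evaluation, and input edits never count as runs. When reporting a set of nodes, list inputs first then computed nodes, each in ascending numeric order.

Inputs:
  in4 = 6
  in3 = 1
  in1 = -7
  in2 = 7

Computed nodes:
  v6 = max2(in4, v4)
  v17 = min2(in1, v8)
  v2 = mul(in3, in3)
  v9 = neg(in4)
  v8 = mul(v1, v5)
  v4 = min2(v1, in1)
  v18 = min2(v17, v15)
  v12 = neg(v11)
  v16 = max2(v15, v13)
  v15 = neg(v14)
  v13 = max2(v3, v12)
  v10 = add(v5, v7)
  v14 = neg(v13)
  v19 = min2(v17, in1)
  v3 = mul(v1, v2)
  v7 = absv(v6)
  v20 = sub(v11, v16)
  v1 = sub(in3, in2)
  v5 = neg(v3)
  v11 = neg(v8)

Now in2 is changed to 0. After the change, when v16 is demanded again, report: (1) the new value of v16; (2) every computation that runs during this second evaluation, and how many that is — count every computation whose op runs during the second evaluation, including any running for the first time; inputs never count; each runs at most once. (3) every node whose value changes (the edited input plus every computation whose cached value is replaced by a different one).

Demanding v16 again yields 1.
10 computations run: v1, v3, v5, v8, v11, v12, v13, v14, v15, v16.
The nodes whose values change: in2, v1, v3, v5, v8, v11, v12, v13, v14, v15, v16.

First demand of the output computes:
  v1 = sub(1, 7) = -6
  v2 = mul(1, 1) = 1
  v3 = mul(-6, 1) = -6
  v5 = neg(-6) = 6
  v8 = mul(-6, 6) = -36
  v11 = neg(-36) = 36
  v12 = neg(36) = -36
  v13 = max2(-6, -36) = -6
  v14 = neg(-6) = 6
  v15 = neg(6) = -6
  v16 = max2(-6, -6) = -6

After the edit, cleaning proceeds:
  v1: a read changed (in2 7->0) — executes, giving 1.
  v3: a read changed (v1 -6->1) — executes, giving 1.
  v5: a read changed (v3 -6->1) — executes, giving -1.
  v8: a read changed (v1 -6->1; v5 6->-1) — executes, giving -1.
  v11: a read changed (v8 -36->-1) — executes, giving 1.
  v12: a read changed (v11 36->1) — executes, giving -1.
  v13: a read changed (v3 -6->1; v12 -36->-1) — executes, giving 1.
  v14: a read changed (v13 -6->1) — executes, giving -1.
  v15: a read changed (v14 6->-1) — executes, giving 1.
  v16: a read changed (v15 -6->1; v13 -6->1) — executes, giving 1.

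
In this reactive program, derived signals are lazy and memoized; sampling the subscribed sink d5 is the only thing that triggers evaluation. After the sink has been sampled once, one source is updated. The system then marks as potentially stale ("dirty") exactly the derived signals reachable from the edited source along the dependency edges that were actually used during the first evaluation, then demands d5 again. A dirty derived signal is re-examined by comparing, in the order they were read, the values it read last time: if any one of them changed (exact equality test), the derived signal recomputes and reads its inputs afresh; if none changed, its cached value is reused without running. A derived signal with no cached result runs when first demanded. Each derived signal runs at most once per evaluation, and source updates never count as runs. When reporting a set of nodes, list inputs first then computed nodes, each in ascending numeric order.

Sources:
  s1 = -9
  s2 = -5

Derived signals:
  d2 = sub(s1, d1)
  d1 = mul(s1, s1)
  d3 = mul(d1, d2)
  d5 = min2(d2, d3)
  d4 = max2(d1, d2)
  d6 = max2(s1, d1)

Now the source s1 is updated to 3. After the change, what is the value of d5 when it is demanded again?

Demanding d5 again yields -54.

First demand of the output computes:
  d1 = mul(-9, -9) = 81
  d2 = sub(-9, 81) = -90
  d3 = mul(81, -90) = -7290
  d5 = min2(-90, -7290) = -7290

After the edit, cleaning proceeds:
  d1: a read changed (s1 -9->3; s1 -9->3) — executes, giving 9.
  d2: a read changed (s1 -9->3; d1 81->9) — executes, giving -6.
  d3: a read changed (d1 81->9; d2 -90->-6) — executes, giving -54.
  d5: a read changed (d2 -90->-6; d3 -7290->-54) — executes, giving -54.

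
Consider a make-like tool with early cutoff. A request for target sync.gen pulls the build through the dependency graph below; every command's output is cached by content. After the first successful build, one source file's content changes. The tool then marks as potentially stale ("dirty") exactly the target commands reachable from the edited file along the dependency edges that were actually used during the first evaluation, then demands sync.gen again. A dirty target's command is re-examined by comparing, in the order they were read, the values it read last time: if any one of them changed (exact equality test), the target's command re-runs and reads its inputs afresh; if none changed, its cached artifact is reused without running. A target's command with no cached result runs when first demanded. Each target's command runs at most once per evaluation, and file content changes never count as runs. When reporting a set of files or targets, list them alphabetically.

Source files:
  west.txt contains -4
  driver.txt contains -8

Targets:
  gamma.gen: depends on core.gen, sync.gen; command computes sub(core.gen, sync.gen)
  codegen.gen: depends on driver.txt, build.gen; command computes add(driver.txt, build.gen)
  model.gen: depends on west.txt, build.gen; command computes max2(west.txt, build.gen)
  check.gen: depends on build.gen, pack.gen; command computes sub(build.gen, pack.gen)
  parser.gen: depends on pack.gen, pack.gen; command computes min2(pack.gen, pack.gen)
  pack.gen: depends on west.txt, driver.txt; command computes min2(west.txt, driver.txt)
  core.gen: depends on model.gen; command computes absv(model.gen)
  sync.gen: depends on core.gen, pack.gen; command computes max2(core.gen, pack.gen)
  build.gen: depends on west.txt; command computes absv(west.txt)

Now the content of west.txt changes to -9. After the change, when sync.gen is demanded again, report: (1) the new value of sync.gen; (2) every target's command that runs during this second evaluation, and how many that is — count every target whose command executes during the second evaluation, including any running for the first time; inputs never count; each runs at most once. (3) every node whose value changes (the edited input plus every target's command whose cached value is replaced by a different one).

Demanding sync.gen again yields 9.
5 target commands run: build.gen, core.gen, model.gen, pack.gen, sync.gen.
The nodes whose values change: build.gen, core.gen, model.gen, pack.gen, sync.gen, west.txt.

First demand of the output computes:
  build.gen = absv(-4) = 4
  model.gen = max2(-4, 4) = 4
  core.gen = absv(4) = 4
  pack.gen = min2(-4, -8) = -8
  sync.gen = max2(4, -8) = 4

After the edit, cleaning proceeds:
  build.gen: a read changed (west.txt -4->-9) — executes, giving 9.
  model.gen: a read changed (west.txt -4->-9; build.gen 4->9) — executes, giving 9.
  core.gen: a read changed (model.gen 4->9) — executes, giving 9.
  pack.gen: a read changed (west.txt -4->-9) — executes, giving -9.
  sync.gen: a read changed (core.gen 4->9; pack.gen -8->-9) — executes, giving 9.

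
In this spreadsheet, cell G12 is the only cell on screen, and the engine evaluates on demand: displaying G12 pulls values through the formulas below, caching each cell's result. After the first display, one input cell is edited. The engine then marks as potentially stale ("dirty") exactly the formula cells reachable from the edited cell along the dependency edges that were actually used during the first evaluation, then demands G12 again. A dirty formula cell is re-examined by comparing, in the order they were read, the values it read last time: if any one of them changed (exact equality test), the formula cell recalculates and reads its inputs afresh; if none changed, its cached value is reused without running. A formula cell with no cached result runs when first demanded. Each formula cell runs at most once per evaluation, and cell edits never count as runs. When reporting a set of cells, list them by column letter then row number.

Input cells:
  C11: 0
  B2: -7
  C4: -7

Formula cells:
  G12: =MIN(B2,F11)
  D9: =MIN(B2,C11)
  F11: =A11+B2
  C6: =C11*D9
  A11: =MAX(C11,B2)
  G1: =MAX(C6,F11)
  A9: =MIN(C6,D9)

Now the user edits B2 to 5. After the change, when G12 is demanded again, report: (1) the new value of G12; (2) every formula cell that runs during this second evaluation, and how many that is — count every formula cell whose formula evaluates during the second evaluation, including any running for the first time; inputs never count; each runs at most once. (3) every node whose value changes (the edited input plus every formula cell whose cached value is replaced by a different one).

G12 now evaluates to 5.
Run set: A11, F11, G12 (3 run).
Changed values: A11, B2, F11, G12.

Initial pass — values computed on the first demand:
  A11 = MAX(0, -7) = 0
  F11 = 0 + -7 = -7
  G12 = MIN(-7, -7) = -7

Second demand — change propagation:
  A11: re-runs because B2 -7->5; new result 5.
  F11: re-runs because A11 0->5; B2 -7->5; new result 10.
  G12: re-runs because B2 -7->5; F11 -7->10; new result 5.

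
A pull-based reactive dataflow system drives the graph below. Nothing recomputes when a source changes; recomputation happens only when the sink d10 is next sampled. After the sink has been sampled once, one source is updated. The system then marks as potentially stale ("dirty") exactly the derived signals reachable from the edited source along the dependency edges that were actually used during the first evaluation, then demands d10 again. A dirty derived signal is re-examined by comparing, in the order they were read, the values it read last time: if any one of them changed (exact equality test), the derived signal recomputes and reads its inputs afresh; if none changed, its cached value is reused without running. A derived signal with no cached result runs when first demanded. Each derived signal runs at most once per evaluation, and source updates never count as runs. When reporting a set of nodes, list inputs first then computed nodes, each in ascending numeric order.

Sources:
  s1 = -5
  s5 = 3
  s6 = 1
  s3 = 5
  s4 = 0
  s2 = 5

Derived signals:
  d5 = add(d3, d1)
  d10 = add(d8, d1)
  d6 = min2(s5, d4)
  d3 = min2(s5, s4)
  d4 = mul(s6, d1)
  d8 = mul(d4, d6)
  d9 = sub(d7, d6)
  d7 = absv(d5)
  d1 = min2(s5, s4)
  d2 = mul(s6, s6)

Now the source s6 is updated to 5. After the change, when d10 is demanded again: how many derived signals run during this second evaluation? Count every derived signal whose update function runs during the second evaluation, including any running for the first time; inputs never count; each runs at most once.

Derived signals that run: d4 — 1 in total.
Key observation: the change is absorbed at d4 — it re-runs but produces the same value, and the output's value is unchanged.

First evaluation (everything demanded from the output):
  d1 = min2(3, 0) = 0
  d4 = mul(1, 0) = 0
  d6 = min2(3, 0) = 0
  d8 = mul(0, 0) = 0
  d10 = add(0, 0) = 0

Propagation after the edit:
  d4: runs — s6 1->5; result 0 (same value as before).
  d6: checked — values it read are unchanged (s5 unchanged, d4 unchanged); reused cached 0 without running.
  d8: checked — values it read are unchanged (d4 unchanged, d6 unchanged); reused cached 0 without running.
  d10: checked — values it read are unchanged (d8 unchanged, d1 unchanged); reused cached 0 without running.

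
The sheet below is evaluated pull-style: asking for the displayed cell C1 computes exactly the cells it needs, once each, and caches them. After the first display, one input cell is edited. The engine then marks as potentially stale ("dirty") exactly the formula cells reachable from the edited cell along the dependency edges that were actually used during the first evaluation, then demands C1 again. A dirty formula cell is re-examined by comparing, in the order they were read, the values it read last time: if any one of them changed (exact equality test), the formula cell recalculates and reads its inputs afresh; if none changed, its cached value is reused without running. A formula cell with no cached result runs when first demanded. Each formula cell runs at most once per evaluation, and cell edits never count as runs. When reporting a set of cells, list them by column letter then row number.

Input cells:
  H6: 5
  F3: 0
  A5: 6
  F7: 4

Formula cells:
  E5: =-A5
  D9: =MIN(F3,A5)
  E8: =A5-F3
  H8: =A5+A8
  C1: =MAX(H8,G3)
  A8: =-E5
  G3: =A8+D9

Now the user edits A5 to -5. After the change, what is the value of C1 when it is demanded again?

First demand of the output computes:
  D9 = MIN(0, 6) = 0
  E5 = -(6) = -6
  A8 = -(-6) = 6
  G3 = 6 + 0 = 6
  H8 = 6 + 6 = 12
  C1 = MAX(12, 6) = 12

After the edit, cleaning proceeds:
  D9: a read changed (A5 6->-5) — executes, giving -5.
  E5: a read changed (A5 6->-5) — executes, giving 5.
  A8: a read changed (E5 -6->5) — executes, giving -5.
  G3: a read changed (A8 6->-5; D9 0->-5) — executes, giving -10.
  H8: a read changed (A5 6->-5; A8 6->-5) — executes, giving -10.
  C1: a read changed (H8 12->-10; G3 6->-10) — executes, giving -10.

Demanding C1 again yields -10.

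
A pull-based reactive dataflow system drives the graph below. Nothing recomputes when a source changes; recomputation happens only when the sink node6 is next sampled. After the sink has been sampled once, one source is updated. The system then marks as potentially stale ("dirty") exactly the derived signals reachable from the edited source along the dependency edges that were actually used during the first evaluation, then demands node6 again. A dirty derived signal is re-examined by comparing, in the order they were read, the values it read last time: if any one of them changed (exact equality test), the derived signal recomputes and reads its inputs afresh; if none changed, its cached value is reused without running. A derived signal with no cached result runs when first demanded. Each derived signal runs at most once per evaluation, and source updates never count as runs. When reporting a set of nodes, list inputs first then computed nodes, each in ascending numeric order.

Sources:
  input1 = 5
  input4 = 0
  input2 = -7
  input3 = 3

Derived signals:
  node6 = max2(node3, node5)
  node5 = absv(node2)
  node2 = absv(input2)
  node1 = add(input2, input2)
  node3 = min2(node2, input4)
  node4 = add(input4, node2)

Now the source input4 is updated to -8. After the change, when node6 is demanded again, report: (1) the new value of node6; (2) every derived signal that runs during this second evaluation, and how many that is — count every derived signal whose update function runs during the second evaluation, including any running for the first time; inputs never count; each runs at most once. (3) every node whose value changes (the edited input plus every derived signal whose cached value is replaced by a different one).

New value of node6: 7.
Derived signals that run: node3, node6 — 2 in total.
Values that change: input4, node3.

First evaluation (everything demanded from the output):
  node2 = absv(-7) = 7
  node3 = min2(7, 0) = 0
  node5 = absv(7) = 7
  node6 = max2(0, 7) = 7

Propagation after the edit:
  node3: runs — input4 0->-8; result -8.
  node6: runs — node3 0->-8; result 7 (same value as before).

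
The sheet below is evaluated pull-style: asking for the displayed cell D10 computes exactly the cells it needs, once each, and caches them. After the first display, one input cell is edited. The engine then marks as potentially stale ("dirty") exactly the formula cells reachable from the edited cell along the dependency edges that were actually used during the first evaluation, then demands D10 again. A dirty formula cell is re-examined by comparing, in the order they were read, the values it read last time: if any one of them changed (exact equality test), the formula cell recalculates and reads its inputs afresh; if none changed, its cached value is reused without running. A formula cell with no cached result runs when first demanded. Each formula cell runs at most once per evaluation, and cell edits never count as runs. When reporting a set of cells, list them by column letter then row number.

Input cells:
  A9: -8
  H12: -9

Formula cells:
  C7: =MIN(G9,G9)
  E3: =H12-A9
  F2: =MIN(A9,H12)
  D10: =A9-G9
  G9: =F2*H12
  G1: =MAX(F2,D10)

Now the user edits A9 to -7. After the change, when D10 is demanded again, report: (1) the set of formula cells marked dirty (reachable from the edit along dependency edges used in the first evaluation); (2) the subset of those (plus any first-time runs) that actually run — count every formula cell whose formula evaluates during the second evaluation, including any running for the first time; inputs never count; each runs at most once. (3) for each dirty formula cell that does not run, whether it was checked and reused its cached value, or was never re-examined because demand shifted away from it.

First demand of the output computes:
  F2 = MIN(-8, -9) = -9
  G9 = -9 * -9 = 81
  D10 = -8 - 81 = -89

After the edit, cleaning proceeds:
  F2: a read changed (A9 -8->-7) — executes, giving -9 — identical to its old value.
  G9: dirty, but its reads are unchanged (F2 unchanged, H12 unchanged); cached 81 stands.
  D10: a read changed (A9 -8->-7) — executes, giving -88.

Note where the cutoff bites: G9 is checked, finds nothing changed, and keeps its cache.

The edit dirties: D10, F2, G9.
2 formula cells run: D10, F2.
Cache hits after checking: G9.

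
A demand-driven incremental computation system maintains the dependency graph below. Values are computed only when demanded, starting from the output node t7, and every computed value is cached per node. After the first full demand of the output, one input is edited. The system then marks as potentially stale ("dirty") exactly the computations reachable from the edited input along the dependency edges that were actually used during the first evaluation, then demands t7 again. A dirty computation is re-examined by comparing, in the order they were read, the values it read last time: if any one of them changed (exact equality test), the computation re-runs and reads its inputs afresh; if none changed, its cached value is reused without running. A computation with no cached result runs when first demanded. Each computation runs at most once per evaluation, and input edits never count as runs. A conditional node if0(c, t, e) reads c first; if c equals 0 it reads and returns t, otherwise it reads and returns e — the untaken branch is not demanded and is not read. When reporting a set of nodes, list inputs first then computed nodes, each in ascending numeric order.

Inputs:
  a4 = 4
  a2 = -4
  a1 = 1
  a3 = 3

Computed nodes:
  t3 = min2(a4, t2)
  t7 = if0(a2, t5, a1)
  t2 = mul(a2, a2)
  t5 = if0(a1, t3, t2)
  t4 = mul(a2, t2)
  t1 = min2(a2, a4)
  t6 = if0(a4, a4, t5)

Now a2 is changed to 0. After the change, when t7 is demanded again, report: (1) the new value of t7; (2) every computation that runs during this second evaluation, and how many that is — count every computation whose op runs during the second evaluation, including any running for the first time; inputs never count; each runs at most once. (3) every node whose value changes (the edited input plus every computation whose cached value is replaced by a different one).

First evaluation (everything demanded from the output):
  t7 = if0(a2=-4 -> else branch a1) = 1

Propagation after the edit:
  t2: demanded for the first time — runs, produces 0.
  t5: demanded for the first time — runs, produces 0.
  t7: runs — a2 -4->0; result 0.

Key observation: a condition flipped, so demand reaches new nodes — t2, t5 run for the first time.

New value of t7: 0.
Computations that run: t2, t5, t7 — 3 in total.
Values that change: a2, t7.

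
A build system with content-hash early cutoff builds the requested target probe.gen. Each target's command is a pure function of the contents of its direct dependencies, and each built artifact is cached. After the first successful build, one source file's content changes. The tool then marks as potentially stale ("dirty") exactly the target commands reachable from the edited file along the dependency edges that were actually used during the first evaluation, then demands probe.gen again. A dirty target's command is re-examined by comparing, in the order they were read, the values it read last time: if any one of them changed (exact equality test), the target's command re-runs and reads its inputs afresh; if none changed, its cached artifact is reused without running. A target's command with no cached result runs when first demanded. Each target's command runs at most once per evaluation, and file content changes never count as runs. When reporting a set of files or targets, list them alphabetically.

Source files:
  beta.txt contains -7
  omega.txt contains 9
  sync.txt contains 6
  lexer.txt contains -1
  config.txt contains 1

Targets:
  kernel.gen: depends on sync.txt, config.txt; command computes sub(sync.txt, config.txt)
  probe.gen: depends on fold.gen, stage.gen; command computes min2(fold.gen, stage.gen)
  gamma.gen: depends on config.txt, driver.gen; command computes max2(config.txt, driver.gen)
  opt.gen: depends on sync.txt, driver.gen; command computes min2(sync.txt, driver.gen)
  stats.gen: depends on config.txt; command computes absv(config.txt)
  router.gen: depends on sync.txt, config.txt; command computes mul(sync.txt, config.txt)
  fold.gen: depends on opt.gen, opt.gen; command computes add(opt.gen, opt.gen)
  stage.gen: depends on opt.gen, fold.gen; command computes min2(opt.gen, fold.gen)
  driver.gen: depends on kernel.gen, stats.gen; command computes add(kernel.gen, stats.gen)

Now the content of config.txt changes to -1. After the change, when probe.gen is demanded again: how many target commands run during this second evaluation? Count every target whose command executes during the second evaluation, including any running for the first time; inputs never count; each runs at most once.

First evaluation (everything demanded from the output):
  kernel.gen = sub(6, 1) = 5
  stats.gen = absv(1) = 1
  driver.gen = add(5, 1) = 6
  opt.gen = min2(6, 6) = 6
  fold.gen = add(6, 6) = 12
  stage.gen = min2(6, 12) = 6
  probe.gen = min2(12, 6) = 6

Propagation after the edit:
  kernel.gen: runs — config.txt 1->-1; result 7.
  stats.gen: runs — config.txt 1->-1; result 1 (same value as before).
  driver.gen: runs — kernel.gen 5->7; result 8.
  opt.gen: runs — driver.gen 6->8; result 6 (same value as before).
  fold.gen: checked — values it read are unchanged (opt.gen unchanged, opt.gen unchanged); reused cached 12 without running.
  stage.gen: checked — values it read are unchanged (opt.gen unchanged, fold.gen unchanged); reused cached 6 without running.
  probe.gen: checked — values it read are unchanged (fold.gen unchanged, stage.gen unchanged); reused cached 6 without running.

Key observation: the cutoff stops propagation at fold.gen — its inputs' values are unchanged, so it reuses its cache.

Target commands that run: driver.gen, kernel.gen, opt.gen, stats.gen — 4 in total.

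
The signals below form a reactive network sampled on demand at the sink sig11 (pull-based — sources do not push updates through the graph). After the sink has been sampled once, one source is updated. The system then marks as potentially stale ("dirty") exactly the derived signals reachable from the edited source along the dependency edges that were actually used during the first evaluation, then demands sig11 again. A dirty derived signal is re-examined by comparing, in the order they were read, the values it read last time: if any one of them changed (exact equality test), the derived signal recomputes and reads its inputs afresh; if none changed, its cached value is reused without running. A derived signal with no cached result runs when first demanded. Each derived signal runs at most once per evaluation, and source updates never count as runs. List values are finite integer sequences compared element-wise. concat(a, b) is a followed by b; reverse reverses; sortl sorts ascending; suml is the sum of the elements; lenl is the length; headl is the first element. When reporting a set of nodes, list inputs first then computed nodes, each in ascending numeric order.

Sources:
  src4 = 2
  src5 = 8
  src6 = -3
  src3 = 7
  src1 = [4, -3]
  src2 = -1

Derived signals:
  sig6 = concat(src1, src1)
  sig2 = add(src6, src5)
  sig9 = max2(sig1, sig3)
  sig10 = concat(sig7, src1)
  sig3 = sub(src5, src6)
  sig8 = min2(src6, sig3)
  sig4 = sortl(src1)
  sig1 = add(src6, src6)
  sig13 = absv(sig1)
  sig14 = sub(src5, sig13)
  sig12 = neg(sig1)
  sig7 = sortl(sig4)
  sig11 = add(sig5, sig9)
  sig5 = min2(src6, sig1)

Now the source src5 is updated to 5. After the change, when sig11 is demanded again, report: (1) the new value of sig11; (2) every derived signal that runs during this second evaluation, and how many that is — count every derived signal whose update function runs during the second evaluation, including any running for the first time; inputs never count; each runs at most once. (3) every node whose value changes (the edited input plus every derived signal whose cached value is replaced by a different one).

sig11 now evaluates to 2.
Run set: sig3, sig9, sig11 (3 run).
Changed values: src5, sig3, sig9, sig11.

Initial pass — values computed on the first demand:
  sig1 = add(-3, -3) = -6
  sig3 = sub(8, -3) = 11
  sig5 = min2(-3, -6) = -6
  sig9 = max2(-6, 11) = 11
  sig11 = add(-6, 11) = 5

Second demand — change propagation:
  sig3: re-runs because src5 8->5; new result 8.
  sig9: re-runs because sig3 11->8; new result 8.
  sig11: re-runs because sig9 11->8; new result 2.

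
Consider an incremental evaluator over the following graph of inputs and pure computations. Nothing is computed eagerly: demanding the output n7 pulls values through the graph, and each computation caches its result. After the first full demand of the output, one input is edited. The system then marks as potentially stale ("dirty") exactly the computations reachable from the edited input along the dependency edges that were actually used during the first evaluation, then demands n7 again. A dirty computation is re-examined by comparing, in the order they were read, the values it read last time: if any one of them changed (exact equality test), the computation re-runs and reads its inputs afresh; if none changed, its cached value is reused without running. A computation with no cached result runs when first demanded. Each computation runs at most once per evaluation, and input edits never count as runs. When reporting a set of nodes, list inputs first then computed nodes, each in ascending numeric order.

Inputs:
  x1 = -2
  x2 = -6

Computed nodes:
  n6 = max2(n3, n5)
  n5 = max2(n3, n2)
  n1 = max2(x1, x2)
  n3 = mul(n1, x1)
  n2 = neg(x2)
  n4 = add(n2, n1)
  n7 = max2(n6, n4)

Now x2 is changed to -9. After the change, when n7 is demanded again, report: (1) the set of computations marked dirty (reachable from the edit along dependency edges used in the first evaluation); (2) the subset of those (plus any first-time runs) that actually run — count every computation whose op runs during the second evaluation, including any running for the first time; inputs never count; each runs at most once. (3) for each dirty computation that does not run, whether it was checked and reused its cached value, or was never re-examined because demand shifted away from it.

Initial pass — values computed on the first demand:
  n1 = max2(-2, -6) = -2
  n2 = neg(-6) = 6
  n3 = mul(-2, -2) = 4
  n4 = add(6, -2) = 4
  n5 = max2(4, 6) = 6
  n6 = max2(4, 6) = 6
  n7 = max2(6, 4) = 6

Second demand — change propagation:
  n1: re-runs because x2 -6->-9; new result -2 (unchanged).
  n2: re-runs because x2 -6->-9; new result 9.
  n3: re-examined; everything it read last time is the same (n1 unchanged, x1 unchanged) — cache 4 kept, no run.
  n4: re-runs because n2 6->9; new result 7.
  n5: re-runs because n2 6->9; new result 9.
  n6: re-runs because n5 6->9; new result 9.
  n7: re-runs because n6 6->9; n4 4->7; new result 9.

The important point: at n3 every value read last time is unchanged, so the dirty flag clears without a run.

Dirty set: n1, n2, n3, n4, n5, n6, n7.
Run set: n1, n2, n4, n5, n6, n7 (6 run).
Re-examined without running (cache reused): n3.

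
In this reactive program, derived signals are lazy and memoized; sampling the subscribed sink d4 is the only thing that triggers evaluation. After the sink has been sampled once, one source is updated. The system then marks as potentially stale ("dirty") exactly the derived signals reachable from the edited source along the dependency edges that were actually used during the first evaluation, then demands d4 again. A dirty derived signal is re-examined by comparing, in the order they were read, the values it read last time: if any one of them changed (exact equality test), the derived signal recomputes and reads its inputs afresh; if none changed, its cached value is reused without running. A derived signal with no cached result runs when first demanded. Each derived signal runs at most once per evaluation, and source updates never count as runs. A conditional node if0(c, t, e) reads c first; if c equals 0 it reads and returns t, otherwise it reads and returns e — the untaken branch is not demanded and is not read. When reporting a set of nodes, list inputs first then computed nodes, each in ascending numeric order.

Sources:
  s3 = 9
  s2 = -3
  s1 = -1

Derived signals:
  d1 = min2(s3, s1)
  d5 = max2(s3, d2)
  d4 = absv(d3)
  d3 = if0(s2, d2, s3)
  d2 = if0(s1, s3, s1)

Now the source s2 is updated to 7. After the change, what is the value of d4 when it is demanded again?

First demand of the output computes:
  d3 = if0(s2=-3 -> else branch s3) = 9
  d4 = absv(9) = 9

After the edit, cleaning proceeds:
  d3: a read changed (s2 -3->7) — executes, giving 9 — identical to its old value.
  d4: dirty, but its reads are unchanged (d3 unchanged); cached 9 stands.

Note the absorption at d3: it re-runs yet its value is the same, leaving the output's value untouched.

Demanding d4 again yields 9.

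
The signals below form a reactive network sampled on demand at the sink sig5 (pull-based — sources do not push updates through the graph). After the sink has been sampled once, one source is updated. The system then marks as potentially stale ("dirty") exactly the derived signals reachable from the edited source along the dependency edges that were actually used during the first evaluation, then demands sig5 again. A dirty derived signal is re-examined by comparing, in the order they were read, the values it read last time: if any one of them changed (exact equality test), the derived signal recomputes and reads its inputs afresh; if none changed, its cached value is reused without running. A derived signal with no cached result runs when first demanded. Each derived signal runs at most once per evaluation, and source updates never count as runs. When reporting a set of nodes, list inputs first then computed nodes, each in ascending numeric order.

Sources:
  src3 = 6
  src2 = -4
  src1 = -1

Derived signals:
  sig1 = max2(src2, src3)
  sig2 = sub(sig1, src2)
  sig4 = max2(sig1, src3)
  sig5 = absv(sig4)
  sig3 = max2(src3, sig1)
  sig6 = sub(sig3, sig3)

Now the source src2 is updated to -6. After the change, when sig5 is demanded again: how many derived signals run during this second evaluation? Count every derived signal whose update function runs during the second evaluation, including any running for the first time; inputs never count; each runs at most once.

Run set: sig1 (1 run).
The important point: sig1 recomputes to an identical value, and the output ends up unchanged.

Initial pass — values computed on the first demand:
  sig1 = max2(-4, 6) = 6
  sig4 = max2(6, 6) = 6
  sig5 = absv(6) = 6

Second demand — change propagation:
  sig1: re-runs because src2 -4->-6; new result 6 (unchanged).
  sig4: re-examined; everything it read last time is the same (sig1 unchanged, src3 unchanged) — cache 6 kept, no run.
  sig5: re-examined; everything it read last time is the same (sig4 unchanged) — cache 6 kept, no run.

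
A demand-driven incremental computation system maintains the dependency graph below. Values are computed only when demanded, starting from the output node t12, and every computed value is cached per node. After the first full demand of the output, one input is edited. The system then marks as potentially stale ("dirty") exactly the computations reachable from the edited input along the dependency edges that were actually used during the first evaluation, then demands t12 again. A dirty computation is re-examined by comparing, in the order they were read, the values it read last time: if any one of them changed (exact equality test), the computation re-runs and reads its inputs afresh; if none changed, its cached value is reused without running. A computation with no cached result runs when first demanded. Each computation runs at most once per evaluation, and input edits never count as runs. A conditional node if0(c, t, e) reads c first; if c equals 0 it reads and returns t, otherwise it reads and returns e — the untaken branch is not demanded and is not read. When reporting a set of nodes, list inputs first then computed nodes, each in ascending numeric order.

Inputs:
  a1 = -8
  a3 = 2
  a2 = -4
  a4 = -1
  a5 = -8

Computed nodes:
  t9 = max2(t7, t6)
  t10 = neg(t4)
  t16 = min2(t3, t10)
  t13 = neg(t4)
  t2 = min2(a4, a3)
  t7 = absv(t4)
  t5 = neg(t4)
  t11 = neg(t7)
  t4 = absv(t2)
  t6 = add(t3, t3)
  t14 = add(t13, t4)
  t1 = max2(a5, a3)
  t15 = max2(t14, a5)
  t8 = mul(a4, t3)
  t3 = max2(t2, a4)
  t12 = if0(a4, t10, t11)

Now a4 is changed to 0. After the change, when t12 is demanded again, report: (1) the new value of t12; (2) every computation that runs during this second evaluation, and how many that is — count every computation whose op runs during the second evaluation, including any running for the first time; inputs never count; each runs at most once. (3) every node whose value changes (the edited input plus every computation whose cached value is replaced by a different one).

New value of t12: 0.
Computations that run: t2, t4, t10, t12 — 4 in total.
Values that change: a4, t2, t4, t12.
Key observation: a condition flipped, so demand moved to the other branch — t7, t11 are never re-examined.

First evaluation (everything demanded from the output):
  t2 = min2(-1, 2) = -1
  t4 = absv(-1) = 1
  t7 = absv(1) = 1
  t11 = neg(1) = -1
  t12 = if0(a4=-1 -> else branch t11) = -1

Propagation after the edit:
  t2: runs — a4 -1->0; result 0.
  t4: runs — t2 -1->0; result 0.
  t7: marked dirty but never re-examined — demand shifted away from it.
  t10: demanded for the first time — runs, produces 0.
  t11: marked dirty but never re-examined — demand shifted away from it.
  t12: runs — a4 -1->0; result 0.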